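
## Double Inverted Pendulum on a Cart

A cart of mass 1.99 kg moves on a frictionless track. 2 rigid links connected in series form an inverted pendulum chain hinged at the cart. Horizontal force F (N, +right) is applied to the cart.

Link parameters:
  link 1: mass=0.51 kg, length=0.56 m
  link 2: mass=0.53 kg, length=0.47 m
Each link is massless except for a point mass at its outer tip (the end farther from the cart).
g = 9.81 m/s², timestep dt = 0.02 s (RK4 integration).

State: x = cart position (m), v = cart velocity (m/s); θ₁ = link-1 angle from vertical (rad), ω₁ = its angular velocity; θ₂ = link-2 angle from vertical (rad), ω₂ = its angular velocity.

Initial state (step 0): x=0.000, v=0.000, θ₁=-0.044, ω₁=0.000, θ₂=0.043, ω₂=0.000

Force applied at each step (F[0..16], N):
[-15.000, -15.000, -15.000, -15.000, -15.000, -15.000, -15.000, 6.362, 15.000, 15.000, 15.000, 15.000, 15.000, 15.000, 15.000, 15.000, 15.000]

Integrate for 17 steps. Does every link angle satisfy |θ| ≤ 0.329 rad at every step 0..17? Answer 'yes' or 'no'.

Answer: yes

Derivation:
apply F[0]=-15.000 → step 1: x=-0.001, v=-0.146, θ₁=-0.042, ω₁=0.214, θ₂=0.044, ω₂=0.075
apply F[1]=-15.000 → step 2: x=-0.006, v=-0.293, θ₁=-0.035, ω₁=0.431, θ₂=0.046, ω₂=0.147
apply F[2]=-15.000 → step 3: x=-0.013, v=-0.441, θ₁=-0.025, ω₁=0.656, θ₂=0.050, ω₂=0.214
apply F[3]=-15.000 → step 4: x=-0.023, v=-0.590, θ₁=-0.009, ω₁=0.891, θ₂=0.054, ω₂=0.271
apply F[4]=-15.000 → step 5: x=-0.037, v=-0.740, θ₁=0.011, ω₁=1.141, θ₂=0.060, ω₂=0.316
apply F[5]=-15.000 → step 6: x=-0.053, v=-0.893, θ₁=0.037, ω₁=1.410, θ₂=0.067, ω₂=0.347
apply F[6]=-15.000 → step 7: x=-0.073, v=-1.048, θ₁=0.068, ω₁=1.699, θ₂=0.074, ω₂=0.360
apply F[7]=+6.362 → step 8: x=-0.093, v=-0.992, θ₁=0.101, ω₁=1.630, θ₂=0.081, ω₂=0.355
apply F[8]=+15.000 → step 9: x=-0.111, v=-0.852, θ₁=0.132, ω₁=1.434, θ₂=0.088, ω₂=0.329
apply F[9]=+15.000 → step 10: x=-0.127, v=-0.716, θ₁=0.158, ω₁=1.263, θ₂=0.094, ω₂=0.284
apply F[10]=+15.000 → step 11: x=-0.140, v=-0.583, θ₁=0.182, ω₁=1.115, θ₂=0.099, ω₂=0.221
apply F[11]=+15.000 → step 12: x=-0.150, v=-0.453, θ₁=0.203, ω₁=0.988, θ₂=0.103, ω₂=0.140
apply F[12]=+15.000 → step 13: x=-0.158, v=-0.325, θ₁=0.222, ω₁=0.880, θ₂=0.105, ω₂=0.043
apply F[13]=+15.000 → step 14: x=-0.163, v=-0.199, θ₁=0.239, ω₁=0.789, θ₂=0.105, ω₂=-0.070
apply F[14]=+15.000 → step 15: x=-0.166, v=-0.075, θ₁=0.254, ω₁=0.715, θ₂=0.102, ω₂=-0.199
apply F[15]=+15.000 → step 16: x=-0.166, v=0.048, θ₁=0.267, ω₁=0.655, θ₂=0.097, ω₂=-0.345
apply F[16]=+15.000 → step 17: x=-0.164, v=0.169, θ₁=0.280, ω₁=0.610, θ₂=0.088, ω₂=-0.508
Max |angle| over trajectory = 0.280 rad; bound = 0.329 → within bound.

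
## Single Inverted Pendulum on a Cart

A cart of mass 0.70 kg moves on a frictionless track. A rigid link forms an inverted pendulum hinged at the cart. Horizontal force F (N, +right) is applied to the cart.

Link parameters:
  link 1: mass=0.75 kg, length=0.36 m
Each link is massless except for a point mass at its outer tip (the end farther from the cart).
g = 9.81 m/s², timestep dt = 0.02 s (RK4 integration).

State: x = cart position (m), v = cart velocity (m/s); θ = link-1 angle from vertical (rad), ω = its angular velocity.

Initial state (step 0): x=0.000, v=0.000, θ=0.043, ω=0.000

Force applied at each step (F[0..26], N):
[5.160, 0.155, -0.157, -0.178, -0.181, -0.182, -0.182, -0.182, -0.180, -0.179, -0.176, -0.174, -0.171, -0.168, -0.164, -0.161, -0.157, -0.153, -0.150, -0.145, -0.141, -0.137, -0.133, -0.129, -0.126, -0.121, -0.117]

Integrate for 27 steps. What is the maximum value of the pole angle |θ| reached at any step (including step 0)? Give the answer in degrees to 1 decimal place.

Answer: 2.5°

Derivation:
apply F[0]=+5.160 → step 1: x=0.001, v=0.138, θ=0.039, ω=-0.361
apply F[1]=+0.155 → step 2: x=0.004, v=0.135, θ=0.032, ω=-0.333
apply F[2]=-0.157 → step 3: x=0.007, v=0.125, θ=0.026, ω=-0.288
apply F[3]=-0.178 → step 4: x=0.009, v=0.115, θ=0.021, ω=-0.247
apply F[4]=-0.181 → step 5: x=0.011, v=0.106, θ=0.016, ω=-0.212
apply F[5]=-0.182 → step 6: x=0.013, v=0.097, θ=0.012, ω=-0.181
apply F[6]=-0.182 → step 7: x=0.015, v=0.090, θ=0.009, ω=-0.155
apply F[7]=-0.182 → step 8: x=0.017, v=0.083, θ=0.006, ω=-0.132
apply F[8]=-0.180 → step 9: x=0.019, v=0.077, θ=0.004, ω=-0.112
apply F[9]=-0.179 → step 10: x=0.020, v=0.071, θ=0.002, ω=-0.095
apply F[10]=-0.176 → step 11: x=0.021, v=0.066, θ=-0.000, ω=-0.080
apply F[11]=-0.174 → step 12: x=0.023, v=0.061, θ=-0.002, ω=-0.067
apply F[12]=-0.171 → step 13: x=0.024, v=0.057, θ=-0.003, ω=-0.056
apply F[13]=-0.168 → step 14: x=0.025, v=0.053, θ=-0.004, ω=-0.046
apply F[14]=-0.164 → step 15: x=0.026, v=0.049, θ=-0.005, ω=-0.038
apply F[15]=-0.161 → step 16: x=0.027, v=0.045, θ=-0.005, ω=-0.031
apply F[16]=-0.157 → step 17: x=0.028, v=0.042, θ=-0.006, ω=-0.025
apply F[17]=-0.153 → step 18: x=0.029, v=0.039, θ=-0.006, ω=-0.019
apply F[18]=-0.150 → step 19: x=0.029, v=0.036, θ=-0.007, ω=-0.015
apply F[19]=-0.145 → step 20: x=0.030, v=0.033, θ=-0.007, ω=-0.011
apply F[20]=-0.141 → step 21: x=0.031, v=0.031, θ=-0.007, ω=-0.007
apply F[21]=-0.137 → step 22: x=0.031, v=0.028, θ=-0.007, ω=-0.005
apply F[22]=-0.133 → step 23: x=0.032, v=0.026, θ=-0.007, ω=-0.002
apply F[23]=-0.129 → step 24: x=0.032, v=0.024, θ=-0.007, ω=-0.000
apply F[24]=-0.126 → step 25: x=0.033, v=0.022, θ=-0.007, ω=0.002
apply F[25]=-0.121 → step 26: x=0.033, v=0.020, θ=-0.007, ω=0.003
apply F[26]=-0.117 → step 27: x=0.034, v=0.018, θ=-0.007, ω=0.004
Max |angle| over trajectory = 0.043 rad = 2.5°.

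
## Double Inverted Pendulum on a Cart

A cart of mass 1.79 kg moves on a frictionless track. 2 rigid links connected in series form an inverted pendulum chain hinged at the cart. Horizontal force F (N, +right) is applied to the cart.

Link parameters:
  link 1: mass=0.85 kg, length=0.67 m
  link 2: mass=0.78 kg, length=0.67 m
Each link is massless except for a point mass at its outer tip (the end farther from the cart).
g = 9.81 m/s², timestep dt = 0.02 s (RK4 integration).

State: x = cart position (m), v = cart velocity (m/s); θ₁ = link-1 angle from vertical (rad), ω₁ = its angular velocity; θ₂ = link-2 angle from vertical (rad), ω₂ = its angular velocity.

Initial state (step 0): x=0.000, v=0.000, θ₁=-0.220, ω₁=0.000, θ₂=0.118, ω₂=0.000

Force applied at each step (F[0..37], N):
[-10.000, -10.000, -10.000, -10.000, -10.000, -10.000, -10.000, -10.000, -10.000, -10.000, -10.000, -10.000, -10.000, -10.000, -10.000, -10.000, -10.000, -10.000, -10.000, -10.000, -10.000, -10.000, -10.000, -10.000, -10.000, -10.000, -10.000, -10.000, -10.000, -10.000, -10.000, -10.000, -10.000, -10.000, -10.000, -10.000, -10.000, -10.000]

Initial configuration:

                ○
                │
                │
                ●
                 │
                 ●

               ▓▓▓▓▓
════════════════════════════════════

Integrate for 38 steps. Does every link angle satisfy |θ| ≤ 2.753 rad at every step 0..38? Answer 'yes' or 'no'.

Answer: no

Derivation:
apply F[0]=-10.000 → step 1: x=-0.001, v=-0.074, θ₁=-0.220, ω₁=-0.037, θ₂=0.120, ω₂=0.179
apply F[1]=-10.000 → step 2: x=-0.003, v=-0.149, θ₁=-0.221, ω₁=-0.074, θ₂=0.125, ω₂=0.360
apply F[2]=-10.000 → step 3: x=-0.007, v=-0.223, θ₁=-0.223, ω₁=-0.112, θ₂=0.134, ω₂=0.544
apply F[3]=-10.000 → step 4: x=-0.012, v=-0.297, θ₁=-0.226, ω₁=-0.151, θ₂=0.147, ω₂=0.731
apply F[4]=-10.000 → step 5: x=-0.019, v=-0.372, θ₁=-0.229, ω₁=-0.192, θ₂=0.163, ω₂=0.924
apply F[5]=-10.000 → step 6: x=-0.027, v=-0.447, θ₁=-0.234, ω₁=-0.234, θ₂=0.184, ω₂=1.123
apply F[6]=-10.000 → step 7: x=-0.036, v=-0.522, θ₁=-0.239, ω₁=-0.276, θ₂=0.208, ω₂=1.328
apply F[7]=-10.000 → step 8: x=-0.048, v=-0.598, θ₁=-0.245, ω₁=-0.318, θ₂=0.237, ω₂=1.539
apply F[8]=-10.000 → step 9: x=-0.060, v=-0.674, θ₁=-0.251, ω₁=-0.358, θ₂=0.270, ω₂=1.757
apply F[9]=-10.000 → step 10: x=-0.075, v=-0.751, θ₁=-0.259, ω₁=-0.395, θ₂=0.307, ω₂=1.981
apply F[10]=-10.000 → step 11: x=-0.090, v=-0.829, θ₁=-0.267, ω₁=-0.427, θ₂=0.349, ω₂=2.209
apply F[11]=-10.000 → step 12: x=-0.108, v=-0.908, θ₁=-0.276, ω₁=-0.450, θ₂=0.396, ω₂=2.441
apply F[12]=-10.000 → step 13: x=-0.127, v=-0.987, θ₁=-0.285, ω₁=-0.462, θ₂=0.447, ω₂=2.676
apply F[13]=-10.000 → step 14: x=-0.147, v=-1.068, θ₁=-0.294, ω₁=-0.460, θ₂=0.503, ω₂=2.913
apply F[14]=-10.000 → step 15: x=-0.169, v=-1.150, θ₁=-0.303, ω₁=-0.442, θ₂=0.564, ω₂=3.151
apply F[15]=-10.000 → step 16: x=-0.193, v=-1.232, θ₁=-0.312, ω₁=-0.404, θ₂=0.629, ω₂=3.391
apply F[16]=-10.000 → step 17: x=-0.219, v=-1.315, θ₁=-0.319, ω₁=-0.344, θ₂=0.699, ω₂=3.633
apply F[17]=-10.000 → step 18: x=-0.246, v=-1.398, θ₁=-0.326, ω₁=-0.258, θ₂=0.774, ω₂=3.878
apply F[18]=-10.000 → step 19: x=-0.275, v=-1.482, θ₁=-0.330, ω₁=-0.145, θ₂=0.854, ω₂=4.129
apply F[19]=-10.000 → step 20: x=-0.305, v=-1.565, θ₁=-0.331, ω₁=-0.001, θ₂=0.939, ω₂=4.387
apply F[20]=-10.000 → step 21: x=-0.337, v=-1.648, θ₁=-0.329, ω₁=0.179, θ₂=1.030, ω₂=4.654
apply F[21]=-10.000 → step 22: x=-0.371, v=-1.731, θ₁=-0.324, ω₁=0.396, θ₂=1.126, ω₂=4.933
apply F[22]=-10.000 → step 23: x=-0.407, v=-1.814, θ₁=-0.313, ω₁=0.657, θ₂=1.227, ω₂=5.225
apply F[23]=-10.000 → step 24: x=-0.444, v=-1.896, θ₁=-0.297, ω₁=0.965, θ₂=1.335, ω₂=5.533
apply F[24]=-10.000 → step 25: x=-0.482, v=-1.978, θ₁=-0.274, ω₁=1.325, θ₂=1.449, ω₂=5.856
apply F[25]=-10.000 → step 26: x=-0.523, v=-2.062, θ₁=-0.244, ω₁=1.743, θ₂=1.569, ω₂=6.192
apply F[26]=-10.000 → step 27: x=-0.565, v=-2.148, θ₁=-0.204, ω₁=2.221, θ₂=1.696, ω₂=6.536
apply F[27]=-10.000 → step 28: x=-0.609, v=-2.239, θ₁=-0.154, ω₁=2.763, θ₂=1.831, ω₂=6.879
apply F[28]=-10.000 → step 29: x=-0.654, v=-2.336, θ₁=-0.093, ω₁=3.365, θ₂=1.971, ω₂=7.205
apply F[29]=-10.000 → step 30: x=-0.702, v=-2.442, θ₁=-0.019, ω₁=4.021, θ₂=2.118, ω₂=7.491
apply F[30]=-10.000 → step 31: x=-0.752, v=-2.555, θ₁=0.068, ω₁=4.711, θ₂=2.271, ω₂=7.705
apply F[31]=-10.000 → step 32: x=-0.804, v=-2.672, θ₁=0.169, ω₁=5.405, θ₂=2.426, ω₂=7.813
apply F[32]=-10.000 → step 33: x=-0.859, v=-2.780, θ₁=0.284, ω₁=6.063, θ₂=2.582, ω₂=7.784
apply F[33]=-10.000 → step 34: x=-0.916, v=-2.865, θ₁=0.411, ω₁=6.641, θ₂=2.736, ω₂=7.602
apply F[34]=-10.000 → step 35: x=-0.973, v=-2.909, θ₁=0.549, ω₁=7.110, θ₂=2.885, ω₂=7.273
apply F[35]=-10.000 → step 36: x=-1.032, v=-2.902, θ₁=0.695, ω₁=7.464, θ₂=3.026, ω₂=6.813
apply F[36]=-10.000 → step 37: x=-1.089, v=-2.842, θ₁=0.847, ω₁=7.718, θ₂=3.157, ω₂=6.247
apply F[37]=-10.000 → step 38: x=-1.145, v=-2.732, θ₁=1.003, ω₁=7.899, θ₂=3.276, ω₂=5.591
Max |angle| over trajectory = 3.276 rad; bound = 2.753 → exceeded.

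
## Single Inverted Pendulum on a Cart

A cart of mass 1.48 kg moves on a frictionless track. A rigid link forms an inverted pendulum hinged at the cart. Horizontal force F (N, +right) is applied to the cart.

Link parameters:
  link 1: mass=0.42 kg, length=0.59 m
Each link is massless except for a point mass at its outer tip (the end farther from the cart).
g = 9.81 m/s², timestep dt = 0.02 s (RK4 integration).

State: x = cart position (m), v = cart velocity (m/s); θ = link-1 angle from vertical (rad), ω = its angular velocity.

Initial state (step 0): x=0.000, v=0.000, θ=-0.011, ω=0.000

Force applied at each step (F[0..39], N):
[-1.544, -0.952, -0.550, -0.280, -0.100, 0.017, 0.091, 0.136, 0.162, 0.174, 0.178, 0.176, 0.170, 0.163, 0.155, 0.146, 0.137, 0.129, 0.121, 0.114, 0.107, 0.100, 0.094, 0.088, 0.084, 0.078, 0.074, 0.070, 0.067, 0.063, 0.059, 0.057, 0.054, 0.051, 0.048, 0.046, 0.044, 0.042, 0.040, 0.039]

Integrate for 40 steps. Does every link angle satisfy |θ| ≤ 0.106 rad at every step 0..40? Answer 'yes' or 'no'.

apply F[0]=-1.544 → step 1: x=-0.000, v=-0.020, θ=-0.011, ω=0.031
apply F[1]=-0.952 → step 2: x=-0.001, v=-0.033, θ=-0.010, ω=0.048
apply F[2]=-0.550 → step 3: x=-0.001, v=-0.039, θ=-0.009, ω=0.057
apply F[3]=-0.280 → step 4: x=-0.002, v=-0.043, θ=-0.008, ω=0.060
apply F[4]=-0.100 → step 5: x=-0.003, v=-0.044, θ=-0.007, ω=0.059
apply F[5]=+0.017 → step 6: x=-0.004, v=-0.043, θ=-0.005, ω=0.056
apply F[6]=+0.091 → step 7: x=-0.005, v=-0.042, θ=-0.004, ω=0.052
apply F[7]=+0.136 → step 8: x=-0.006, v=-0.040, θ=-0.003, ω=0.047
apply F[8]=+0.162 → step 9: x=-0.006, v=-0.037, θ=-0.002, ω=0.042
apply F[9]=+0.174 → step 10: x=-0.007, v=-0.035, θ=-0.002, ω=0.037
apply F[10]=+0.178 → step 11: x=-0.008, v=-0.032, θ=-0.001, ω=0.033
apply F[11]=+0.176 → step 12: x=-0.008, v=-0.030, θ=-0.000, ω=0.028
apply F[12]=+0.170 → step 13: x=-0.009, v=-0.028, θ=0.000, ω=0.024
apply F[13]=+0.163 → step 14: x=-0.010, v=-0.025, θ=0.001, ω=0.021
apply F[14]=+0.155 → step 15: x=-0.010, v=-0.023, θ=0.001, ω=0.018
apply F[15]=+0.146 → step 16: x=-0.010, v=-0.021, θ=0.001, ω=0.015
apply F[16]=+0.137 → step 17: x=-0.011, v=-0.020, θ=0.002, ω=0.012
apply F[17]=+0.129 → step 18: x=-0.011, v=-0.018, θ=0.002, ω=0.010
apply F[18]=+0.121 → step 19: x=-0.012, v=-0.017, θ=0.002, ω=0.008
apply F[19]=+0.114 → step 20: x=-0.012, v=-0.015, θ=0.002, ω=0.007
apply F[20]=+0.107 → step 21: x=-0.012, v=-0.014, θ=0.002, ω=0.005
apply F[21]=+0.100 → step 22: x=-0.013, v=-0.013, θ=0.002, ω=0.004
apply F[22]=+0.094 → step 23: x=-0.013, v=-0.011, θ=0.002, ω=0.003
apply F[23]=+0.088 → step 24: x=-0.013, v=-0.010, θ=0.003, ω=0.002
apply F[24]=+0.084 → step 25: x=-0.013, v=-0.009, θ=0.003, ω=0.001
apply F[25]=+0.078 → step 26: x=-0.013, v=-0.009, θ=0.003, ω=0.000
apply F[26]=+0.074 → step 27: x=-0.014, v=-0.008, θ=0.003, ω=-0.000
apply F[27]=+0.070 → step 28: x=-0.014, v=-0.007, θ=0.003, ω=-0.001
apply F[28]=+0.067 → step 29: x=-0.014, v=-0.006, θ=0.003, ω=-0.001
apply F[29]=+0.063 → step 30: x=-0.014, v=-0.005, θ=0.002, ω=-0.002
apply F[30]=+0.059 → step 31: x=-0.014, v=-0.005, θ=0.002, ω=-0.002
apply F[31]=+0.057 → step 32: x=-0.014, v=-0.004, θ=0.002, ω=-0.002
apply F[32]=+0.054 → step 33: x=-0.014, v=-0.003, θ=0.002, ω=-0.002
apply F[33]=+0.051 → step 34: x=-0.014, v=-0.003, θ=0.002, ω=-0.003
apply F[34]=+0.048 → step 35: x=-0.014, v=-0.002, θ=0.002, ω=-0.003
apply F[35]=+0.046 → step 36: x=-0.014, v=-0.002, θ=0.002, ω=-0.003
apply F[36]=+0.044 → step 37: x=-0.014, v=-0.001, θ=0.002, ω=-0.003
apply F[37]=+0.042 → step 38: x=-0.014, v=-0.001, θ=0.002, ω=-0.003
apply F[38]=+0.040 → step 39: x=-0.014, v=-0.001, θ=0.002, ω=-0.003
apply F[39]=+0.039 → step 40: x=-0.014, v=-0.000, θ=0.002, ω=-0.003
Max |angle| over trajectory = 0.011 rad; bound = 0.106 → within bound.

Answer: yes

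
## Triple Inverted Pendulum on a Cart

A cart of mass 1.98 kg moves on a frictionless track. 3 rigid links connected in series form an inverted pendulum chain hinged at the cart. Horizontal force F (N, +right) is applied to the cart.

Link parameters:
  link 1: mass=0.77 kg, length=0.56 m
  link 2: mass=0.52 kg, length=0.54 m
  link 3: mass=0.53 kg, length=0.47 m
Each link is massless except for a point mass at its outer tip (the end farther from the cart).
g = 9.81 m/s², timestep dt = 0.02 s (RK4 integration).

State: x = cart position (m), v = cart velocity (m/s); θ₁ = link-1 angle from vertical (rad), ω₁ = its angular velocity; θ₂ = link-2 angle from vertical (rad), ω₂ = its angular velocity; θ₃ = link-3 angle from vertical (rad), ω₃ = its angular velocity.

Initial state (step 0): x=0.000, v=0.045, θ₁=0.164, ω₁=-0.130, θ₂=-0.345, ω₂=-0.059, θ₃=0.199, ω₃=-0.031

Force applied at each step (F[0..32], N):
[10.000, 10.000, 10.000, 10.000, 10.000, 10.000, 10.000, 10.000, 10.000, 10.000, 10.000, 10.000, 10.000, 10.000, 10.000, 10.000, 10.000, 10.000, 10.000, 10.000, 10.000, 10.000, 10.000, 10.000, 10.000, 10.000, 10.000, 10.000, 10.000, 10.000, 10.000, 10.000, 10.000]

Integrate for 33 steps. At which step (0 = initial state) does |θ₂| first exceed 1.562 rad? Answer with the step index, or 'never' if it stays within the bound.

apply F[0]=+10.000 → step 1: x=0.002, v=0.125, θ₁=0.162, ω₁=-0.080, θ₂=-0.350, ω₂=-0.460, θ₃=0.201, ω₃=0.219
apply F[1]=+10.000 → step 2: x=0.005, v=0.205, θ₁=0.161, ω₁=-0.036, θ₂=-0.363, ω₂=-0.856, θ₃=0.208, ω₃=0.464
apply F[2]=+10.000 → step 3: x=0.010, v=0.286, θ₁=0.160, ω₁=-0.000, θ₂=-0.384, ω₂=-1.244, θ₃=0.219, ω₃=0.699
apply F[3]=+10.000 → step 4: x=0.016, v=0.368, θ₁=0.161, ω₁=0.023, θ₂=-0.413, ω₂=-1.620, θ₃=0.236, ω₃=0.917
apply F[4]=+10.000 → step 5: x=0.025, v=0.451, θ₁=0.161, ω₁=0.032, θ₂=-0.449, ω₂=-1.980, θ₃=0.256, ω₃=1.113
apply F[5]=+10.000 → step 6: x=0.034, v=0.535, θ₁=0.162, ω₁=0.023, θ₂=-0.492, ω₂=-2.322, θ₃=0.280, ω₃=1.280
apply F[6]=+10.000 → step 7: x=0.046, v=0.620, θ₁=0.162, ω₁=-0.005, θ₂=-0.542, ω₂=-2.645, θ₃=0.307, ω₃=1.413
apply F[7]=+10.000 → step 8: x=0.059, v=0.706, θ₁=0.161, ω₁=-0.054, θ₂=-0.598, ω₂=-2.949, θ₃=0.336, ω₃=1.508
apply F[8]=+10.000 → step 9: x=0.074, v=0.793, θ₁=0.160, ω₁=-0.125, θ₂=-0.660, ω₂=-3.237, θ₃=0.367, ω₃=1.563
apply F[9]=+10.000 → step 10: x=0.091, v=0.881, θ₁=0.156, ω₁=-0.220, θ₂=-0.727, ω₂=-3.513, θ₃=0.398, ω₃=1.574
apply F[10]=+10.000 → step 11: x=0.110, v=0.970, θ₁=0.151, ω₁=-0.339, θ₂=-0.800, ω₂=-3.782, θ₃=0.430, ω₃=1.542
apply F[11]=+10.000 → step 12: x=0.130, v=1.061, θ₁=0.143, ω₁=-0.486, θ₂=-0.878, ω₂=-4.048, θ₃=0.460, ω₃=1.463
apply F[12]=+10.000 → step 13: x=0.152, v=1.152, θ₁=0.131, ω₁=-0.663, θ₂=-0.962, ω₂=-4.317, θ₃=0.488, ω₃=1.336
apply F[13]=+10.000 → step 14: x=0.176, v=1.244, θ₁=0.116, ω₁=-0.875, θ₂=-1.051, ω₂=-4.592, θ₃=0.513, ω₃=1.158
apply F[14]=+10.000 → step 15: x=0.202, v=1.338, θ₁=0.096, ω₁=-1.127, θ₂=-1.146, ω₂=-4.878, θ₃=0.534, ω₃=0.928
apply F[15]=+10.000 → step 16: x=0.229, v=1.434, θ₁=0.070, ω₁=-1.426, θ₂=-1.246, ω₂=-5.175, θ₃=0.550, ω₃=0.642
apply F[16]=+10.000 → step 17: x=0.259, v=1.532, θ₁=0.038, ω₁=-1.779, θ₂=-1.353, ω₂=-5.484, θ₃=0.559, ω₃=0.299
apply F[17]=+10.000 → step 18: x=0.291, v=1.632, θ₁=-0.001, ω₁=-2.193, θ₂=-1.466, ω₂=-5.798, θ₃=0.561, ω₃=-0.098
apply F[18]=+10.000 → step 19: x=0.324, v=1.734, θ₁=-0.050, ω₁=-2.674, θ₂=-1.585, ω₂=-6.108, θ₃=0.555, ω₃=-0.545
apply F[19]=+10.000 → step 20: x=0.360, v=1.838, θ₁=-0.109, ω₁=-3.223, θ₂=-1.710, ω₂=-6.394, θ₃=0.539, ω₃=-1.027
apply F[20]=+10.000 → step 21: x=0.398, v=1.942, θ₁=-0.179, ω₁=-3.835, θ₂=-1.840, ω₂=-6.627, θ₃=0.514, ω₃=-1.525
apply F[21]=+10.000 → step 22: x=0.438, v=2.043, θ₁=-0.262, ω₁=-4.494, θ₂=-1.974, ω₂=-6.769, θ₃=0.478, ω₃=-2.011
apply F[22]=+10.000 → step 23: x=0.480, v=2.136, θ₁=-0.359, ω₁=-5.171, θ₂=-2.110, ω₂=-6.778, θ₃=0.434, ω₃=-2.451
apply F[23]=+10.000 → step 24: x=0.523, v=2.213, θ₁=-0.469, ω₁=-5.826, θ₂=-2.244, ω₂=-6.613, θ₃=0.381, ω₃=-2.820
apply F[24]=+10.000 → step 25: x=0.568, v=2.267, θ₁=-0.592, ω₁=-6.420, θ₂=-2.373, ω₂=-6.254, θ₃=0.321, ω₃=-3.099
apply F[25]=+10.000 → step 26: x=0.614, v=2.290, θ₁=-0.725, ω₁=-6.927, θ₂=-2.493, ω₂=-5.699, θ₃=0.257, ω₃=-3.290
apply F[26]=+10.000 → step 27: x=0.659, v=2.278, θ₁=-0.868, ω₁=-7.341, θ₂=-2.600, ω₂=-4.970, θ₃=0.190, ω₃=-3.406
apply F[27]=+10.000 → step 28: x=0.704, v=2.231, θ₁=-1.018, ω₁=-7.681, θ₂=-2.691, ω₂=-4.097, θ₃=0.121, ω₃=-3.469
apply F[28]=+10.000 → step 29: x=0.748, v=2.150, θ₁=-1.175, ω₁=-7.981, θ₂=-2.763, ω₂=-3.107, θ₃=0.052, ω₃=-3.500
apply F[29]=+10.000 → step 30: x=0.790, v=2.039, θ₁=-1.338, ω₁=-8.291, θ₂=-2.815, ω₂=-2.017, θ₃=-0.019, ω₃=-3.521
apply F[30]=+10.000 → step 31: x=0.830, v=1.894, θ₁=-1.507, ω₁=-8.668, θ₂=-2.843, ω₂=-0.830, θ₃=-0.089, ω₃=-3.566
apply F[31]=+10.000 → step 32: x=0.866, v=1.708, θ₁=-1.685, ω₁=-9.190, θ₂=-2.847, ω₂=0.466, θ₃=-0.162, ω₃=-3.690
apply F[32]=+10.000 → step 33: x=0.898, v=1.458, θ₁=-1.876, ω₁=-9.959, θ₂=-2.824, ω₂=1.889, θ₃=-0.238, ω₃=-4.022
|θ₂| = 1.585 > 1.562 first at step 19.

Answer: 19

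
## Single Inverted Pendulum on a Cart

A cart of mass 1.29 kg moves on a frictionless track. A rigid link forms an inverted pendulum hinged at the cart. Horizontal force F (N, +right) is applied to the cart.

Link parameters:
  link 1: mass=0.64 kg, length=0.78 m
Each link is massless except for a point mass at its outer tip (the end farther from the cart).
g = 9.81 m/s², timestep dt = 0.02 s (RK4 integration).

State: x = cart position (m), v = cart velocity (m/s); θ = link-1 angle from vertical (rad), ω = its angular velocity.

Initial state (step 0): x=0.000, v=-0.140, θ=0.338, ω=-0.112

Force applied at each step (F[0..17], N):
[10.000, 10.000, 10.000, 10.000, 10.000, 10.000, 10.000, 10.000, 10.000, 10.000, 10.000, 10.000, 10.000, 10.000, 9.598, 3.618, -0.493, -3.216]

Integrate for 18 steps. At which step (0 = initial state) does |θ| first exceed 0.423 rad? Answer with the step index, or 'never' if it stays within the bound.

Answer: never

Derivation:
apply F[0]=+10.000 → step 1: x=-0.002, v=-0.022, θ=0.335, ω=-0.172
apply F[1]=+10.000 → step 2: x=-0.001, v=0.097, θ=0.331, ω=-0.234
apply F[2]=+10.000 → step 3: x=0.002, v=0.216, θ=0.326, ω=-0.297
apply F[3]=+10.000 → step 4: x=0.008, v=0.336, θ=0.319, ω=-0.364
apply F[4]=+10.000 → step 5: x=0.016, v=0.457, θ=0.311, ω=-0.433
apply F[5]=+10.000 → step 6: x=0.026, v=0.579, θ=0.302, ω=-0.506
apply F[6]=+10.000 → step 7: x=0.039, v=0.703, θ=0.291, ω=-0.584
apply F[7]=+10.000 → step 8: x=0.054, v=0.827, θ=0.278, ω=-0.667
apply F[8]=+10.000 → step 9: x=0.072, v=0.954, θ=0.264, ω=-0.755
apply F[9]=+10.000 → step 10: x=0.092, v=1.082, θ=0.248, ω=-0.851
apply F[10]=+10.000 → step 11: x=0.115, v=1.213, θ=0.230, ω=-0.954
apply F[11]=+10.000 → step 12: x=0.141, v=1.346, θ=0.210, ω=-1.065
apply F[12]=+10.000 → step 13: x=0.169, v=1.481, θ=0.188, ω=-1.185
apply F[13]=+10.000 → step 14: x=0.200, v=1.619, θ=0.163, ω=-1.316
apply F[14]=+9.598 → step 15: x=0.234, v=1.755, θ=0.135, ω=-1.450
apply F[15]=+3.618 → step 16: x=0.269, v=1.801, θ=0.106, ω=-1.479
apply F[16]=-0.493 → step 17: x=0.305, v=1.786, θ=0.076, ω=-1.437
apply F[17]=-3.216 → step 18: x=0.340, v=1.731, θ=0.049, ω=-1.351
max |θ| = 0.338 ≤ 0.423 over all 19 states.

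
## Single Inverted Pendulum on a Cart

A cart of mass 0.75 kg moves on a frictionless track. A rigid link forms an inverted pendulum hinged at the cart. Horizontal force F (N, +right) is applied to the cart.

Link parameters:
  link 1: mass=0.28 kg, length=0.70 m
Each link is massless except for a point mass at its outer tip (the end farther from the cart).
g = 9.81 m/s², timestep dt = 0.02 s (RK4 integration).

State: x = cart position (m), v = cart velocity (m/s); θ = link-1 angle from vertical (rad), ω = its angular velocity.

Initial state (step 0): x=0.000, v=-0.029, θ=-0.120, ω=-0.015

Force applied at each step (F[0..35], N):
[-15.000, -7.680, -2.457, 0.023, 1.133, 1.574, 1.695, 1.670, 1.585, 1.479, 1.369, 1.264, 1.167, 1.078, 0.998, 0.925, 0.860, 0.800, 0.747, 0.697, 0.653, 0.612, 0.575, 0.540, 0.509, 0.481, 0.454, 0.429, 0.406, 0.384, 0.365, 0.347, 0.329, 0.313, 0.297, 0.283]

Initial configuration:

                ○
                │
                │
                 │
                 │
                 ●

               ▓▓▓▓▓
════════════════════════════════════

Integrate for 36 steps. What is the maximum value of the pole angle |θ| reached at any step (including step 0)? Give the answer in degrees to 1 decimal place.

apply F[0]=-15.000 → step 1: x=-0.004, v=-0.418, θ=-0.115, ω=0.504
apply F[1]=-7.680 → step 2: x=-0.015, v=-0.615, θ=-0.103, ω=0.752
apply F[2]=-2.457 → step 3: x=-0.028, v=-0.673, θ=-0.087, ω=0.809
apply F[3]=+0.023 → step 4: x=-0.041, v=-0.667, θ=-0.071, ω=0.779
apply F[4]=+1.133 → step 5: x=-0.054, v=-0.633, θ=-0.056, ω=0.711
apply F[5]=+1.574 → step 6: x=-0.066, v=-0.587, θ=-0.043, ω=0.633
apply F[6]=+1.695 → step 7: x=-0.078, v=-0.539, θ=-0.031, ω=0.554
apply F[7]=+1.670 → step 8: x=-0.088, v=-0.493, θ=-0.021, ω=0.481
apply F[8]=+1.585 → step 9: x=-0.097, v=-0.450, θ=-0.012, ω=0.414
apply F[9]=+1.479 → step 10: x=-0.106, v=-0.410, θ=-0.004, ω=0.355
apply F[10]=+1.369 → step 11: x=-0.114, v=-0.373, θ=0.003, ω=0.303
apply F[11]=+1.264 → step 12: x=-0.121, v=-0.340, θ=0.008, ω=0.257
apply F[12]=+1.167 → step 13: x=-0.127, v=-0.309, θ=0.013, ω=0.216
apply F[13]=+1.078 → step 14: x=-0.133, v=-0.282, θ=0.017, ω=0.181
apply F[14]=+0.998 → step 15: x=-0.139, v=-0.257, θ=0.020, ω=0.150
apply F[15]=+0.925 → step 16: x=-0.144, v=-0.234, θ=0.023, ω=0.123
apply F[16]=+0.860 → step 17: x=-0.148, v=-0.212, θ=0.025, ω=0.100
apply F[17]=+0.800 → step 18: x=-0.152, v=-0.193, θ=0.027, ω=0.080
apply F[18]=+0.747 → step 19: x=-0.156, v=-0.175, θ=0.028, ω=0.062
apply F[19]=+0.697 → step 20: x=-0.159, v=-0.159, θ=0.030, ω=0.046
apply F[20]=+0.653 → step 21: x=-0.162, v=-0.143, θ=0.030, ω=0.033
apply F[21]=+0.612 → step 22: x=-0.165, v=-0.129, θ=0.031, ω=0.022
apply F[22]=+0.575 → step 23: x=-0.167, v=-0.116, θ=0.031, ω=0.012
apply F[23]=+0.540 → step 24: x=-0.169, v=-0.104, θ=0.031, ω=0.003
apply F[24]=+0.509 → step 25: x=-0.171, v=-0.093, θ=0.031, ω=-0.004
apply F[25]=+0.481 → step 26: x=-0.173, v=-0.082, θ=0.031, ω=-0.010
apply F[26]=+0.454 → step 27: x=-0.175, v=-0.073, θ=0.031, ω=-0.016
apply F[27]=+0.429 → step 28: x=-0.176, v=-0.063, θ=0.031, ω=-0.020
apply F[28]=+0.406 → step 29: x=-0.177, v=-0.055, θ=0.030, ω=-0.024
apply F[29]=+0.384 → step 30: x=-0.178, v=-0.047, θ=0.030, ω=-0.027
apply F[30]=+0.365 → step 31: x=-0.179, v=-0.039, θ=0.029, ω=-0.030
apply F[31]=+0.347 → step 32: x=-0.180, v=-0.032, θ=0.028, ω=-0.032
apply F[32]=+0.329 → step 33: x=-0.180, v=-0.025, θ=0.028, ω=-0.034
apply F[33]=+0.313 → step 34: x=-0.181, v=-0.019, θ=0.027, ω=-0.035
apply F[34]=+0.297 → step 35: x=-0.181, v=-0.013, θ=0.026, ω=-0.036
apply F[35]=+0.283 → step 36: x=-0.181, v=-0.007, θ=0.026, ω=-0.037
Max |angle| over trajectory = 0.120 rad = 6.9°.

Answer: 6.9°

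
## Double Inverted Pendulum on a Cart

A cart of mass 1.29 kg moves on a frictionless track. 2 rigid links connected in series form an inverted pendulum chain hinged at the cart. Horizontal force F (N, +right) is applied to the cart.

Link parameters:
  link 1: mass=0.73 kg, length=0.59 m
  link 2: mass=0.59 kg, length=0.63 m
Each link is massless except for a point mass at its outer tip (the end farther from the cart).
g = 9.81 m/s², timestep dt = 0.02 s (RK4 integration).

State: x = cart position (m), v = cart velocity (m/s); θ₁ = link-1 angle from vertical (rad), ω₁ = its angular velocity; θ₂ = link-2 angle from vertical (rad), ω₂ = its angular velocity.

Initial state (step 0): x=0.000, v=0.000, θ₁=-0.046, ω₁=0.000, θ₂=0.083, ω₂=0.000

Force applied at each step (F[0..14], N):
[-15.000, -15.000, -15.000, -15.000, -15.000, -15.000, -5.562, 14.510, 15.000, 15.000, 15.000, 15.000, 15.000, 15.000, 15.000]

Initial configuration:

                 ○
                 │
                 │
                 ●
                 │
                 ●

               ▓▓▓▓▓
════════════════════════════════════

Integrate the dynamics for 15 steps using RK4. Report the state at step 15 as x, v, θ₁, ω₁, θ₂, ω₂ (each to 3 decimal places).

Answer: x=-0.229, v=-0.068, θ₁=0.375, ω₁=1.084, θ₂=0.124, ω₂=-0.350

Derivation:
apply F[0]=-15.000 → step 1: x=-0.002, v=-0.223, θ₁=-0.043, ω₁=0.328, θ₂=0.084, ω₂=0.074
apply F[1]=-15.000 → step 2: x=-0.009, v=-0.448, θ₁=-0.033, ω₁=0.662, θ₂=0.086, ω₂=0.145
apply F[2]=-15.000 → step 3: x=-0.020, v=-0.676, θ₁=-0.016, ω₁=1.011, θ₂=0.089, ω₂=0.206
apply F[3]=-15.000 → step 4: x=-0.036, v=-0.907, θ₁=0.008, ω₁=1.378, θ₂=0.094, ω₂=0.256
apply F[4]=-15.000 → step 5: x=-0.056, v=-1.143, θ₁=0.039, ω₁=1.770, θ₂=0.100, ω₂=0.290
apply F[5]=-15.000 → step 6: x=-0.082, v=-1.384, θ₁=0.079, ω₁=2.188, θ₂=0.106, ω₂=0.308
apply F[6]=-5.562 → step 7: x=-0.110, v=-1.483, θ₁=0.124, ω₁=2.387, θ₂=0.112, ω₂=0.310
apply F[7]=+14.510 → step 8: x=-0.138, v=-1.282, θ₁=0.169, ω₁=2.107, θ₂=0.118, ω₂=0.295
apply F[8]=+15.000 → step 9: x=-0.162, v=-1.085, θ₁=0.209, ω₁=1.858, θ₂=0.123, ω₂=0.259
apply F[9]=+15.000 → step 10: x=-0.182, v=-0.897, θ₁=0.244, ω₁=1.650, θ₂=0.128, ω₂=0.202
apply F[10]=+15.000 → step 11: x=-0.198, v=-0.719, θ₁=0.275, ω₁=1.478, θ₂=0.131, ω₂=0.127
apply F[11]=+15.000 → step 12: x=-0.210, v=-0.547, θ₁=0.303, ω₁=1.338, θ₂=0.133, ω₂=0.033
apply F[12]=+15.000 → step 13: x=-0.220, v=-0.382, θ₁=0.329, ω₁=1.228, θ₂=0.133, ω₂=-0.078
apply F[13]=+15.000 → step 14: x=-0.226, v=-0.223, θ₁=0.352, ω₁=1.144, θ₂=0.130, ω₂=-0.206
apply F[14]=+15.000 → step 15: x=-0.229, v=-0.068, θ₁=0.375, ω₁=1.084, θ₂=0.124, ω₂=-0.350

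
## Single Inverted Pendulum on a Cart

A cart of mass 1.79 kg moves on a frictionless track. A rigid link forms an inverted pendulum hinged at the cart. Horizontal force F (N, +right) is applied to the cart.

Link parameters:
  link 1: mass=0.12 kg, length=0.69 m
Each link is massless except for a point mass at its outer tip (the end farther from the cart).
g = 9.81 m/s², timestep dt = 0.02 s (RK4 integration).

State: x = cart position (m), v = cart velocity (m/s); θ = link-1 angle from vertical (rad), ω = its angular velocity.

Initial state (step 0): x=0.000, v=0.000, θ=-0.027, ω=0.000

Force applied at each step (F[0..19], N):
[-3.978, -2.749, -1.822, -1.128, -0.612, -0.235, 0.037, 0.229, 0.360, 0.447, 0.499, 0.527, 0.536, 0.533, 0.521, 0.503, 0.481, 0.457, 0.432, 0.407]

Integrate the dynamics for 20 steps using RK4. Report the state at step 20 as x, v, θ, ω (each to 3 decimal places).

apply F[0]=-3.978 → step 1: x=-0.000, v=-0.044, θ=-0.026, ω=0.056
apply F[1]=-2.749 → step 2: x=-0.002, v=-0.074, θ=-0.025, ω=0.093
apply F[2]=-1.822 → step 3: x=-0.003, v=-0.095, θ=-0.023, ω=0.115
apply F[3]=-1.128 → step 4: x=-0.005, v=-0.107, θ=-0.020, ω=0.127
apply F[4]=-0.612 → step 5: x=-0.008, v=-0.113, θ=-0.018, ω=0.131
apply F[5]=-0.235 → step 6: x=-0.010, v=-0.116, θ=-0.015, ω=0.130
apply F[6]=+0.037 → step 7: x=-0.012, v=-0.115, θ=-0.013, ω=0.125
apply F[7]=+0.229 → step 8: x=-0.014, v=-0.113, θ=-0.010, ω=0.118
apply F[8]=+0.360 → step 9: x=-0.017, v=-0.108, θ=-0.008, ω=0.109
apply F[9]=+0.447 → step 10: x=-0.019, v=-0.103, θ=-0.006, ω=0.100
apply F[10]=+0.499 → step 11: x=-0.021, v=-0.098, θ=-0.004, ω=0.090
apply F[11]=+0.527 → step 12: x=-0.023, v=-0.092, θ=-0.002, ω=0.081
apply F[12]=+0.536 → step 13: x=-0.024, v=-0.086, θ=-0.001, ω=0.071
apply F[13]=+0.533 → step 14: x=-0.026, v=-0.080, θ=0.001, ω=0.063
apply F[14]=+0.521 → step 15: x=-0.028, v=-0.074, θ=0.002, ω=0.055
apply F[15]=+0.503 → step 16: x=-0.029, v=-0.068, θ=0.003, ω=0.047
apply F[16]=+0.481 → step 17: x=-0.030, v=-0.063, θ=0.004, ω=0.040
apply F[17]=+0.457 → step 18: x=-0.032, v=-0.058, θ=0.004, ω=0.034
apply F[18]=+0.432 → step 19: x=-0.033, v=-0.053, θ=0.005, ω=0.029
apply F[19]=+0.407 → step 20: x=-0.034, v=-0.049, θ=0.005, ω=0.024

Answer: x=-0.034, v=-0.049, θ=0.005, ω=0.024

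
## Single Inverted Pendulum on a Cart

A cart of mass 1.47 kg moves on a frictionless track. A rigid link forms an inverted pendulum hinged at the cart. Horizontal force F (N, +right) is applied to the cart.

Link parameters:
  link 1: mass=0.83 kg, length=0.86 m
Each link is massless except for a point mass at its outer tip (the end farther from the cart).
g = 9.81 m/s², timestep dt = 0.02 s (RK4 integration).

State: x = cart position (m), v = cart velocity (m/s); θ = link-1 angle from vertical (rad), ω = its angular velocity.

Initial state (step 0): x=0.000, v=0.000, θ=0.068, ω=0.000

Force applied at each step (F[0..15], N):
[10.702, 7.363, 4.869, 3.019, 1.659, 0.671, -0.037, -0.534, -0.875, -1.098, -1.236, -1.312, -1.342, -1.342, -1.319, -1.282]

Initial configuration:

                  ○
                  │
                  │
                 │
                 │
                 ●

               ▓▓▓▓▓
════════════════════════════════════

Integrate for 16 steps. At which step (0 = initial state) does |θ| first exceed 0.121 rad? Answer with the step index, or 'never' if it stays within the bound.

Answer: never

Derivation:
apply F[0]=+10.702 → step 1: x=0.001, v=0.138, θ=0.067, ω=-0.144
apply F[1]=+7.363 → step 2: x=0.005, v=0.231, θ=0.063, ω=-0.237
apply F[2]=+4.869 → step 3: x=0.010, v=0.290, θ=0.057, ω=-0.293
apply F[3]=+3.019 → step 4: x=0.016, v=0.325, θ=0.051, ω=-0.321
apply F[4]=+1.659 → step 5: x=0.023, v=0.342, θ=0.045, ω=-0.330
apply F[5]=+0.671 → step 6: x=0.030, v=0.347, θ=0.038, ω=-0.326
apply F[6]=-0.037 → step 7: x=0.037, v=0.343, θ=0.032, ω=-0.313
apply F[7]=-0.534 → step 8: x=0.044, v=0.332, θ=0.026, ω=-0.294
apply F[8]=-0.875 → step 9: x=0.050, v=0.318, θ=0.020, ω=-0.272
apply F[9]=-1.098 → step 10: x=0.056, v=0.301, θ=0.015, ω=-0.249
apply F[10]=-1.236 → step 11: x=0.062, v=0.283, θ=0.010, ω=-0.225
apply F[11]=-1.312 → step 12: x=0.068, v=0.264, θ=0.006, ω=-0.201
apply F[12]=-1.342 → step 13: x=0.073, v=0.245, θ=0.002, ω=-0.178
apply F[13]=-1.342 → step 14: x=0.077, v=0.227, θ=-0.001, ω=-0.157
apply F[14]=-1.319 → step 15: x=0.082, v=0.209, θ=-0.004, ω=-0.137
apply F[15]=-1.282 → step 16: x=0.086, v=0.193, θ=-0.007, ω=-0.119
max |θ| = 0.068 ≤ 0.121 over all 17 states.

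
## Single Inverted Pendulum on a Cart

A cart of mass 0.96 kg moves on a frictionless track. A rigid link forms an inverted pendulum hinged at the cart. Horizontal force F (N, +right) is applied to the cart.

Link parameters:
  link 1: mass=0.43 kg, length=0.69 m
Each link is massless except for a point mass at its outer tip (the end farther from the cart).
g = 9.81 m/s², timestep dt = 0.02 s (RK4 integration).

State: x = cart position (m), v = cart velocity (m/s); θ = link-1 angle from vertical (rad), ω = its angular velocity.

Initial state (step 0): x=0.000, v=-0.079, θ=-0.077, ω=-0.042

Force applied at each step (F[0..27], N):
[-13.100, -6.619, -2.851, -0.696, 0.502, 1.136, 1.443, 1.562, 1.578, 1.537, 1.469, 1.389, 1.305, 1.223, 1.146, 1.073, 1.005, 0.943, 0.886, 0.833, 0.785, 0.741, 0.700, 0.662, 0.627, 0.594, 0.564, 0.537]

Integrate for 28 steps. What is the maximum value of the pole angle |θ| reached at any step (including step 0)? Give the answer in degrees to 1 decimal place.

Answer: 4.4°

Derivation:
apply F[0]=-13.100 → step 1: x=-0.004, v=-0.345, θ=-0.074, ω=0.320
apply F[1]=-6.619 → step 2: x=-0.012, v=-0.476, θ=-0.066, ω=0.490
apply F[2]=-2.851 → step 3: x=-0.023, v=-0.530, θ=-0.056, ω=0.551
apply F[3]=-0.696 → step 4: x=-0.033, v=-0.540, θ=-0.045, ω=0.552
apply F[4]=+0.502 → step 5: x=-0.044, v=-0.526, θ=-0.034, ω=0.520
apply F[5]=+1.136 → step 6: x=-0.054, v=-0.500, θ=-0.024, ω=0.474
apply F[6]=+1.443 → step 7: x=-0.064, v=-0.469, θ=-0.015, ω=0.423
apply F[7]=+1.562 → step 8: x=-0.073, v=-0.435, θ=-0.007, ω=0.371
apply F[8]=+1.578 → step 9: x=-0.081, v=-0.402, θ=-0.000, ω=0.322
apply F[9]=+1.537 → step 10: x=-0.089, v=-0.370, θ=0.006, ω=0.277
apply F[10]=+1.469 → step 11: x=-0.096, v=-0.340, θ=0.011, ω=0.236
apply F[11]=+1.389 → step 12: x=-0.103, v=-0.312, θ=0.015, ω=0.199
apply F[12]=+1.305 → step 13: x=-0.109, v=-0.287, θ=0.019, ω=0.167
apply F[13]=+1.223 → step 14: x=-0.114, v=-0.263, θ=0.022, ω=0.138
apply F[14]=+1.146 → step 15: x=-0.119, v=-0.241, θ=0.024, ω=0.113
apply F[15]=+1.073 → step 16: x=-0.124, v=-0.221, θ=0.026, ω=0.091
apply F[16]=+1.005 → step 17: x=-0.128, v=-0.203, θ=0.028, ω=0.072
apply F[17]=+0.943 → step 18: x=-0.132, v=-0.186, θ=0.029, ω=0.056
apply F[18]=+0.886 → step 19: x=-0.135, v=-0.170, θ=0.030, ω=0.041
apply F[19]=+0.833 → step 20: x=-0.139, v=-0.155, θ=0.031, ω=0.029
apply F[20]=+0.785 → step 21: x=-0.142, v=-0.141, θ=0.032, ω=0.018
apply F[21]=+0.741 → step 22: x=-0.144, v=-0.129, θ=0.032, ω=0.009
apply F[22]=+0.700 → step 23: x=-0.147, v=-0.117, θ=0.032, ω=0.001
apply F[23]=+0.662 → step 24: x=-0.149, v=-0.106, θ=0.032, ω=-0.006
apply F[24]=+0.627 → step 25: x=-0.151, v=-0.096, θ=0.032, ω=-0.012
apply F[25]=+0.594 → step 26: x=-0.153, v=-0.086, θ=0.031, ω=-0.017
apply F[26]=+0.564 → step 27: x=-0.154, v=-0.077, θ=0.031, ω=-0.021
apply F[27]=+0.537 → step 28: x=-0.156, v=-0.069, θ=0.031, ω=-0.025
Max |angle| over trajectory = 0.077 rad = 4.4°.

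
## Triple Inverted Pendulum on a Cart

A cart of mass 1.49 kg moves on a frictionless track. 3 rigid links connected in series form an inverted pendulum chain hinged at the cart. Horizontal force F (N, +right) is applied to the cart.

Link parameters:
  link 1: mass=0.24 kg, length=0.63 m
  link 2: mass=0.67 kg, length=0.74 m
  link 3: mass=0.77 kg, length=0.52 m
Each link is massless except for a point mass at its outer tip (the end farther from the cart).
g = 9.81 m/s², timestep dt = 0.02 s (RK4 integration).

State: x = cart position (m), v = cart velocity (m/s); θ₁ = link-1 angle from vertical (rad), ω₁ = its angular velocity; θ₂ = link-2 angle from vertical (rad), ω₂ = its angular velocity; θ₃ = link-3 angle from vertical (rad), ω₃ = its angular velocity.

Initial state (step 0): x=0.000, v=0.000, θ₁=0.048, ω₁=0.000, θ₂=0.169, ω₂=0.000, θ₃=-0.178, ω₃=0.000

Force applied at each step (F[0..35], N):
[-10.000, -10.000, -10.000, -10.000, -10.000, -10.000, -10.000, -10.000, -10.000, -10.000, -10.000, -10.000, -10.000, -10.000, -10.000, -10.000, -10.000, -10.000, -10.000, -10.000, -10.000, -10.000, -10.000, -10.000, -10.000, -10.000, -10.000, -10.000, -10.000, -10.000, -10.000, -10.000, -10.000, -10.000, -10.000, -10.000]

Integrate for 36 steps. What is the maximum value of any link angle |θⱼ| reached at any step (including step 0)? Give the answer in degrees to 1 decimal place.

apply F[0]=-10.000 → step 1: x=-0.001, v=-0.143, θ₁=0.049, ω₁=0.064, θ₂=0.172, ω₂=0.257, θ₃=-0.180, ω₃=-0.216
apply F[1]=-10.000 → step 2: x=-0.006, v=-0.286, θ₁=0.051, ω₁=0.128, θ₂=0.179, ω₂=0.515, θ₃=-0.187, ω₃=-0.433
apply F[2]=-10.000 → step 3: x=-0.013, v=-0.428, θ₁=0.054, ω₁=0.192, θ₂=0.192, ω₂=0.774, θ₃=-0.197, ω₃=-0.648
apply F[3]=-10.000 → step 4: x=-0.023, v=-0.571, θ₁=0.058, ω₁=0.256, θ₂=0.210, ω₂=1.034, θ₃=-0.213, ω₃=-0.861
apply F[4]=-10.000 → step 5: x=-0.036, v=-0.714, θ₁=0.064, ω₁=0.324, θ₂=0.234, ω₂=1.290, θ₃=-0.232, ω₃=-1.067
apply F[5]=-10.000 → step 6: x=-0.051, v=-0.857, θ₁=0.071, ω₁=0.401, θ₂=0.262, ω₂=1.537, θ₃=-0.255, ω₃=-1.262
apply F[6]=-10.000 → step 7: x=-0.070, v=-0.999, θ₁=0.080, ω₁=0.490, θ₂=0.295, ω₂=1.770, θ₃=-0.282, ω₃=-1.441
apply F[7]=-10.000 → step 8: x=-0.091, v=-1.141, θ₁=0.091, ω₁=0.598, θ₂=0.332, ω₂=1.982, θ₃=-0.313, ω₃=-1.599
apply F[8]=-10.000 → step 9: x=-0.116, v=-1.283, θ₁=0.104, ω₁=0.729, θ₂=0.374, ω₂=2.169, θ₃=-0.346, ω₃=-1.732
apply F[9]=-10.000 → step 10: x=-0.143, v=-1.424, θ₁=0.120, ω₁=0.886, θ₂=0.419, ω₂=2.329, θ₃=-0.382, ω₃=-1.840
apply F[10]=-10.000 → step 11: x=-0.173, v=-1.565, θ₁=0.140, ω₁=1.070, θ₂=0.467, ω₂=2.461, θ₃=-0.419, ω₃=-1.921
apply F[11]=-10.000 → step 12: x=-0.205, v=-1.705, θ₁=0.163, ω₁=1.284, θ₂=0.517, ω₂=2.563, θ₃=-0.458, ω₃=-1.976
apply F[12]=-10.000 → step 13: x=-0.241, v=-1.845, θ₁=0.191, ω₁=1.528, θ₂=0.569, ω₂=2.636, θ₃=-0.498, ω₃=-2.007
apply F[13]=-10.000 → step 14: x=-0.279, v=-1.984, θ₁=0.225, ω₁=1.802, θ₂=0.623, ω₂=2.680, θ₃=-0.539, ω₃=-2.012
apply F[14]=-10.000 → step 15: x=-0.320, v=-2.121, θ₁=0.264, ω₁=2.108, θ₂=0.676, ω₂=2.693, θ₃=-0.579, ω₃=-1.993
apply F[15]=-10.000 → step 16: x=-0.364, v=-2.256, θ₁=0.309, ω₁=2.446, θ₂=0.730, ω₂=2.672, θ₃=-0.618, ω₃=-1.947
apply F[16]=-10.000 → step 17: x=-0.410, v=-2.388, θ₁=0.362, ω₁=2.817, θ₂=0.783, ω₂=2.615, θ₃=-0.656, ω₃=-1.873
apply F[17]=-10.000 → step 18: x=-0.459, v=-2.514, θ₁=0.422, ω₁=3.223, θ₂=0.834, ω₂=2.517, θ₃=-0.693, ω₃=-1.764
apply F[18]=-10.000 → step 19: x=-0.511, v=-2.632, θ₁=0.491, ω₁=3.665, θ₂=0.883, ω₂=2.376, θ₃=-0.727, ω₃=-1.613
apply F[19]=-10.000 → step 20: x=-0.565, v=-2.738, θ₁=0.569, ω₁=4.141, θ₂=0.929, ω₂=2.189, θ₃=-0.757, ω₃=-1.408
apply F[20]=-10.000 → step 21: x=-0.620, v=-2.824, θ₁=0.657, ω₁=4.644, θ₂=0.971, ω₂=1.963, θ₃=-0.782, ω₃=-1.133
apply F[21]=-10.000 → step 22: x=-0.677, v=-2.884, θ₁=0.755, ω₁=5.160, θ₂=1.007, ω₂=1.716, θ₃=-0.802, ω₃=-0.765
apply F[22]=-10.000 → step 23: x=-0.735, v=-2.907, θ₁=0.863, ω₁=5.653, θ₂=1.039, ω₂=1.486, θ₃=-0.812, ω₃=-0.286
apply F[23]=-10.000 → step 24: x=-0.793, v=-2.887, θ₁=0.980, ω₁=6.071, θ₂=1.067, ω₂=1.340, θ₃=-0.812, ω₃=0.312
apply F[24]=-10.000 → step 25: x=-0.851, v=-2.827, θ₁=1.105, ω₁=6.356, θ₂=1.094, ω₂=1.347, θ₃=-0.799, ω₃=1.006
apply F[25]=-10.000 → step 26: x=-0.906, v=-2.739, θ₁=1.234, ω₁=6.478, θ₂=1.123, ω₂=1.545, θ₃=-0.772, ω₃=1.747
apply F[26]=-10.000 → step 27: x=-0.960, v=-2.641, θ₁=1.363, ω₁=6.452, θ₂=1.157, ω₂=1.921, θ₃=-0.729, ω₃=2.486
apply F[27]=-10.000 → step 28: x=-1.012, v=-2.546, θ₁=1.491, ω₁=6.314, θ₂=1.200, ω₂=2.424, θ₃=-0.672, ω₃=3.198
apply F[28]=-10.000 → step 29: x=-1.062, v=-2.458, θ₁=1.615, ω₁=6.094, θ₂=1.255, ω₂=3.006, θ₃=-0.602, ω₃=3.883
apply F[29]=-10.000 → step 30: x=-1.110, v=-2.379, θ₁=1.734, ω₁=5.805, θ₂=1.321, ω₂=3.627, θ₃=-0.517, ω₃=4.557
apply F[30]=-10.000 → step 31: x=-1.157, v=-2.308, θ₁=1.847, ω₁=5.450, θ₂=1.400, ω₂=4.257, θ₃=-0.419, ω₃=5.242
apply F[31]=-10.000 → step 32: x=-1.203, v=-2.243, θ₁=1.952, ω₁=5.029, θ₂=1.491, ω₂=4.871, θ₃=-0.307, ω₃=5.960
apply F[32]=-10.000 → step 33: x=-1.247, v=-2.180, θ₁=2.048, ω₁=4.543, θ₂=1.594, ω₂=5.444, θ₃=-0.180, ω₃=6.735
apply F[33]=-10.000 → step 34: x=-1.290, v=-2.116, θ₁=2.133, ω₁=4.007, θ₂=1.708, ω₂=5.943, θ₃=-0.037, ω₃=7.591
apply F[34]=-10.000 → step 35: x=-1.332, v=-2.047, θ₁=2.208, ω₁=3.451, θ₂=1.831, ω₂=6.324, θ₃=0.124, ω₃=8.550
apply F[35]=-10.000 → step 36: x=-1.372, v=-1.971, θ₁=2.271, ω₁=2.926, θ₂=1.960, ω₂=6.516, θ₃=0.305, ω₃=9.629
Max |angle| over trajectory = 2.271 rad = 130.1°.

Answer: 130.1°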